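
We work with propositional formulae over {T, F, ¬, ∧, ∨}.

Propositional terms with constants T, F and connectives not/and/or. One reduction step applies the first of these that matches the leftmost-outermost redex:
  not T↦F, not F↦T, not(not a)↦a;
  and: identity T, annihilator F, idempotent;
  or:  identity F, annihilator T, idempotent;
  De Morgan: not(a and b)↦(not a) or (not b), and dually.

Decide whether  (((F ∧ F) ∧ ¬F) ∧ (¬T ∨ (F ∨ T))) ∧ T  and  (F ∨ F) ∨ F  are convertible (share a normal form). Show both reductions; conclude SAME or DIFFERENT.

Answer: SAME — A ⇓ F, B ⇓ F

Working:
Term A:
  start: (((F ∧ F) ∧ ¬F) ∧ (¬T ∨ (F ∨ T))) ∧ T
  step 1: ((F ∧ F) ∧ ¬F) ∧ (¬T ∨ (F ∨ T))
  step 2: (F ∧ ¬F) ∧ (¬T ∨ (F ∨ T))
  step 3: F ∧ (¬T ∨ (F ∨ T))
  step 4: F

Term B:
  start: (F ∨ F) ∨ F
  step 1: F ∨ F
  step 2: F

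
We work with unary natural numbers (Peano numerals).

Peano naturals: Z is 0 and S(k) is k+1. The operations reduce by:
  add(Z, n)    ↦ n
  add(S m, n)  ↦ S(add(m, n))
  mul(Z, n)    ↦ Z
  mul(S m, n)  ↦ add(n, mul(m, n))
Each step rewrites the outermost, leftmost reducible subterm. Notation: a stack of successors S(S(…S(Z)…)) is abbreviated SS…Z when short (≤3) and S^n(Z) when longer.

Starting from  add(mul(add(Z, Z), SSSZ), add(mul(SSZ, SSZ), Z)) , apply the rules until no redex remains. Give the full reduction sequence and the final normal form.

  start: add(mul(add(Z, Z), SSSZ), add(mul(SSZ, SSZ), Z))
  step 1: add(mul(Z, SSSZ), add(mul(SSZ, SSZ), Z))
  step 2: add(Z, add(mul(SSZ, SSZ), Z))
  step 3: add(mul(SSZ, SSZ), Z)
  step 4: add(add(SSZ, mul(SZ, SSZ)), Z)
  step 5: add(S(add(SZ, mul(SZ, SSZ))), Z)
  step 6: S(add(add(SZ, mul(SZ, SSZ)), Z))
  step 7: S(add(S(add(Z, mul(SZ, SSZ))), Z))
  step 8: S(S(add(add(Z, mul(SZ, SSZ)), Z)))
  step 9: S(S(add(mul(SZ, SSZ), Z)))
  step 10: S(S(add(add(SSZ, mul(Z, SSZ)), Z)))
  step 11: S(S(add(S(add(SZ, mul(Z, SSZ))), Z)))
  step 12: S(S(S(add(add(SZ, mul(Z, SSZ)), Z))))
  step 13: S(S(S(add(S(add(Z, mul(Z, SSZ))), Z))))
  step 14: S(S(S(S(add(add(Z, mul(Z, SSZ)), Z)))))
  step 15: S(S(S(S(add(mul(Z, SSZ), Z)))))
  step 16: S(S(S(S(add(Z, Z)))))
  step 17: S^4(Z)

Answer: normal form = S^4(Z)  (in 17 steps)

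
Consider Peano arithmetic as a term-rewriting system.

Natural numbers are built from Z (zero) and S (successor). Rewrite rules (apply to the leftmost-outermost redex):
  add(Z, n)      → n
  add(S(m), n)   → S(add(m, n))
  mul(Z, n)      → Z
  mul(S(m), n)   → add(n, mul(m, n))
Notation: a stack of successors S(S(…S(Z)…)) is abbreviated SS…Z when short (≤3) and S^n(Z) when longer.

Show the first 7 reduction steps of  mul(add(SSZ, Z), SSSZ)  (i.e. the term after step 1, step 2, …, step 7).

Answer: after 7 steps: S(S(S(mul(S(add(Z, Z)), SSSZ))))

Working:
  start: mul(add(SSZ, Z), SSSZ)
  →1  mul(S(add(SZ, Z)), SSSZ)
  →2  add(SSSZ, mul(add(SZ, Z), SSSZ))
  →3  S(add(SSZ, mul(add(SZ, Z), SSSZ)))
  →4  S(S(add(SZ, mul(add(SZ, Z), SSSZ))))
  →5  S(S(S(add(Z, mul(add(SZ, Z), SSSZ)))))
  →6  S(S(S(mul(add(SZ, Z), SSSZ))))
  →7  S(S(S(mul(S(add(Z, Z)), SSSZ))))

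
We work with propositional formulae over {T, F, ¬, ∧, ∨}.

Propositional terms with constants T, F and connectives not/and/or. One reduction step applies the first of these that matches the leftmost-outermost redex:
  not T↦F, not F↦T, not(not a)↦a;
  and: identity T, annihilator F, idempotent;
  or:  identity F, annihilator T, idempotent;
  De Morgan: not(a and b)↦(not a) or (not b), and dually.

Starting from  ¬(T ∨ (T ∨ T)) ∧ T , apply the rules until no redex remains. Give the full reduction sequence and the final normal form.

  start: ¬(T ∨ (T ∨ T)) ∧ T
  step 1: ¬(T ∨ (T ∨ T))
  step 2: ¬T ∧ ¬(T ∨ T)
  step 3: F ∧ ¬(T ∨ T)
  step 4: F

Answer: normal form = F  (in 4 steps)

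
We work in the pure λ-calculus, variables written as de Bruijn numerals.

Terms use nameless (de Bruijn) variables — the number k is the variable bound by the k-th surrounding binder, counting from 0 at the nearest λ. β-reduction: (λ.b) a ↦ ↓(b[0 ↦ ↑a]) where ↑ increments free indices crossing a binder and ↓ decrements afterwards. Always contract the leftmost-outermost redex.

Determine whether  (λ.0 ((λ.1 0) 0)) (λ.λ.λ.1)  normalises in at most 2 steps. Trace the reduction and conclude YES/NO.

  start: (λ.0 ((λ.1 0) 0)) (λ.λ.λ.1)
  step 1: (λ.λ.λ.1) ((λ.(λ.λ.λ.1) 0) (λ.λ.λ.1))
  step 2: λ.λ.1

Answer: YES — reaches normal form λ.λ.1 in 2 ≤ 2 steps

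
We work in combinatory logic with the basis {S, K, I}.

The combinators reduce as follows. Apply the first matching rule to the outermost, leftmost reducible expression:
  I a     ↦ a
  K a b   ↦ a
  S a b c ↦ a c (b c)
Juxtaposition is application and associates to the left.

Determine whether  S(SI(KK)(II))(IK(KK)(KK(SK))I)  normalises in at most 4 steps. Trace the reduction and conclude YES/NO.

Answer: NO — after 4 steps the term is S(KK(II))(IK(KK)(KK(SK))I), not yet normal

Working:
  start: S(SI(KK)(II))(IK(KK)(KK(SK))I)
  [1] S(I(II)(KK(II)))(IK(KK)(KK(SK))I)
  [2] S(II(KK(II)))(IK(KK)(KK(SK))I)
  [3] S(I(KK(II)))(IK(KK)(KK(SK))I)
  [4] S(KK(II))(IK(KK)(KK(SK))I)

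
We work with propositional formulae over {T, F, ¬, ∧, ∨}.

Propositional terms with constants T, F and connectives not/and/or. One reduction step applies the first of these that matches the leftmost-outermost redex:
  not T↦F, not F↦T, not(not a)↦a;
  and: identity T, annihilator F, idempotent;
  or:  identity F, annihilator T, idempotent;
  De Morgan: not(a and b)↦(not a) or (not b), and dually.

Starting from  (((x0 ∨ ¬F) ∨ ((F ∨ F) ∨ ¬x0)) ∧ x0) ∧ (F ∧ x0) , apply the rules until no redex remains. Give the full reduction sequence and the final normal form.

Answer: normal form = F  (in 6 steps)

Derivation:
  start: (((x0 ∨ ¬F) ∨ ((F ∨ F) ∨ ¬x0)) ∧ x0) ∧ (F ∧ x0)
  →1  (((x0 ∨ T) ∨ ((F ∨ F) ∨ ¬x0)) ∧ x0) ∧ (F ∧ x0)
  →2  ((T ∨ ((F ∨ F) ∨ ¬x0)) ∧ x0) ∧ (F ∧ x0)
  →3  (T ∧ x0) ∧ (F ∧ x0)
  →4  x0 ∧ (F ∧ x0)
  →5  x0 ∧ F
  →6  F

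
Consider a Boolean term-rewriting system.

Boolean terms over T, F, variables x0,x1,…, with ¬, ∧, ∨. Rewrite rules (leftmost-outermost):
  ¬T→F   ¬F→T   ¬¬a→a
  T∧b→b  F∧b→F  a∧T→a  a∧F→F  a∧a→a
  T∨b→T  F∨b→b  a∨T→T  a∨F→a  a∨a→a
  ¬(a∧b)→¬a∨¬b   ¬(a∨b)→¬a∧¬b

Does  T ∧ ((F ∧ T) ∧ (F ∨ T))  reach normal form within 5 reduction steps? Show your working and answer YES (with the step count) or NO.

Answer: YES — reaches normal form F in 3 ≤ 5 steps

Derivation:
  start: T ∧ ((F ∧ T) ∧ (F ∨ T))
  [1] (F ∧ T) ∧ (F ∨ T)
  [2] F ∧ (F ∨ T)
  [3] F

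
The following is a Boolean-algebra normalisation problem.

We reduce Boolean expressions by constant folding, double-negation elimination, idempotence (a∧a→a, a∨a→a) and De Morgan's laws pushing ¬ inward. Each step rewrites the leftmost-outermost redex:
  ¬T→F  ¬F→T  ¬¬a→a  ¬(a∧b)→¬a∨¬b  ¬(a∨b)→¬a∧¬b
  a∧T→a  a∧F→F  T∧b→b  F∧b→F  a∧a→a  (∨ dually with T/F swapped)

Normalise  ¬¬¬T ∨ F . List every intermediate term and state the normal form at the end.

  start: ¬¬¬T ∨ F
  step 1: ¬¬¬T
  step 2: ¬T
  step 3: F

Answer: normal form = F  (in 3 steps)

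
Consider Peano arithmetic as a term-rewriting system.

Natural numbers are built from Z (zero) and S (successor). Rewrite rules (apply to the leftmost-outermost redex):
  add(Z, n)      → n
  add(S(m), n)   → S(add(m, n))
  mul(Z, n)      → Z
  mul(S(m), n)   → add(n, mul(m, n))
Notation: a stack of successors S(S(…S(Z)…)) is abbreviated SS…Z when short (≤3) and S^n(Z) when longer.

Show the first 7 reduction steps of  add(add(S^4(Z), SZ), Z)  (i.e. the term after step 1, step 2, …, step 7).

  start: add(add(S^4(Z), SZ), Z)
  [1] add(S(add(SSSZ, SZ)), Z)
  [2] S(add(add(SSSZ, SZ), Z))
  [3] S(add(S(add(SSZ, SZ)), Z))
  [4] S(S(add(add(SSZ, SZ), Z)))
  [5] S(S(add(S(add(SZ, SZ)), Z)))
  [6] S(S(S(add(add(SZ, SZ), Z))))
  [7] S(S(S(add(S(add(Z, SZ)), Z))))

Answer: after 7 steps: S(S(S(add(S(add(Z, SZ)), Z))))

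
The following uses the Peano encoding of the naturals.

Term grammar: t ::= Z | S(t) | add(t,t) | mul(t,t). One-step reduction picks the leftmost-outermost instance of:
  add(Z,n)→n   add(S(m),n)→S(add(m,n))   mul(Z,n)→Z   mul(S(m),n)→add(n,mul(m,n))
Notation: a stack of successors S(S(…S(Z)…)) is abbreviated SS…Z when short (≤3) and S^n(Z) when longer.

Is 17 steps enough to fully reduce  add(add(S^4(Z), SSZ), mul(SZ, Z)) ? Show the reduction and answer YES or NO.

Answer: YES — reaches normal form S^6(Z) in 15 ≤ 17 steps

Working:
  start: add(add(S^4(Z), SSZ), mul(SZ, Z))
  [1] add(S(add(SSSZ, SSZ)), mul(SZ, Z))
  [2] S(add(add(SSSZ, SSZ), mul(SZ, Z)))
  [3] S(add(S(add(SSZ, SSZ)), mul(SZ, Z)))
  [4] S(S(add(add(SSZ, SSZ), mul(SZ, Z))))
  [5] S(S(add(S(add(SZ, SSZ)), mul(SZ, Z))))
  [6] S(S(S(add(add(SZ, SSZ), mul(SZ, Z)))))
  [7] S(S(S(add(S(add(Z, SSZ)), mul(SZ, Z)))))
  [8] S(S(S(S(add(add(Z, SSZ), mul(SZ, Z))))))
  [9] S(S(S(S(add(SSZ, mul(SZ, Z))))))
  [10] S(S(S(S(S(add(SZ, mul(SZ, Z)))))))
  [11] S(S(S(S(S(S(add(Z, mul(SZ, Z))))))))
  [12] S(S(S(S(S(S(mul(SZ, Z)))))))
  [13] S(S(S(S(S(S(add(Z, mul(Z, Z))))))))
  [14] S(S(S(S(S(S(mul(Z, Z)))))))
  [15] S^6(Z)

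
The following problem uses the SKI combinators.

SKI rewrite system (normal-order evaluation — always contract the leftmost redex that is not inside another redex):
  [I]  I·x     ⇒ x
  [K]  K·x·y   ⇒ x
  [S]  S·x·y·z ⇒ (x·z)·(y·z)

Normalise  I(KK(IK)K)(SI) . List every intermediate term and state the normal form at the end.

  start: I(KK(IK)K)(SI)
  step 1: KK(IK)K(SI)
  step 2: KK(SI)
  step 3: K

Answer: normal form = K  (in 3 steps)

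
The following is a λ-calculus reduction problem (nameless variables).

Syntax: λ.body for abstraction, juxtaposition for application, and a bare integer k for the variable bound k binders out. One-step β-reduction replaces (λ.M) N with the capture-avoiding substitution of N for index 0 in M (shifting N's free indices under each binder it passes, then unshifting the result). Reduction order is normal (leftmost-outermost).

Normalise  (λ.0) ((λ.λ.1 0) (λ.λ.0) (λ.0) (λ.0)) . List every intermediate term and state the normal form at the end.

  start: (λ.0) ((λ.λ.1 0) (λ.λ.0) (λ.0) (λ.0))
  →1  (λ.λ.1 0) (λ.λ.0) (λ.0) (λ.0)
  →2  (λ.(λ.λ.0) 0) (λ.0) (λ.0)
  →3  (λ.λ.0) (λ.0) (λ.0)
  →4  (λ.0) (λ.0)
  →5  λ.0

Answer: normal form = λ.0  (in 5 steps)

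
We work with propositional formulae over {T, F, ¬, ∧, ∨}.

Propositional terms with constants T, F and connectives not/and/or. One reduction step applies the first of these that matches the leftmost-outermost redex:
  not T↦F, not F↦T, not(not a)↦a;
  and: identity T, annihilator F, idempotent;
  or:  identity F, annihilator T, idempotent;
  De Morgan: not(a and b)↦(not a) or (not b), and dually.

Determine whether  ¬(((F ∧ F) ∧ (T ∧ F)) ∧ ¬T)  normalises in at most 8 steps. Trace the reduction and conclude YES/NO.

Answer: YES — reaches normal form T in 7 ≤ 8 steps

Derivation:
  start: ¬(((F ∧ F) ∧ (T ∧ F)) ∧ ¬T)
  →1  ¬((F ∧ F) ∧ (T ∧ F)) ∨ ¬¬T
  →2  (¬(F ∧ F) ∨ ¬(T ∧ F)) ∨ ¬¬T
  →3  ((¬F ∨ ¬F) ∨ ¬(T ∧ F)) ∨ ¬¬T
  →4  (¬F ∨ ¬(T ∧ F)) ∨ ¬¬T
  →5  (T ∨ ¬(T ∧ F)) ∨ ¬¬T
  →6  T ∨ ¬¬T
  →7  T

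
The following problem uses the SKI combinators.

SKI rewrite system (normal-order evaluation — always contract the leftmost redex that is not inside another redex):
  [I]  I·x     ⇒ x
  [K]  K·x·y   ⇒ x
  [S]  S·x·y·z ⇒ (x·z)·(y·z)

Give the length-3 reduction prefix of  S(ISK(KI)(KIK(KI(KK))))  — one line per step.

  start: S(ISK(KI)(KIK(KI(KK))))
  step 1: S(SK(KI)(KIK(KI(KK))))
  step 2: S(K(KIK(KI(KK)))(KI(KIK(KI(KK)))))
  step 3: S(KIK(KI(KK)))

Answer: after 3 steps: S(KIK(KI(KK)))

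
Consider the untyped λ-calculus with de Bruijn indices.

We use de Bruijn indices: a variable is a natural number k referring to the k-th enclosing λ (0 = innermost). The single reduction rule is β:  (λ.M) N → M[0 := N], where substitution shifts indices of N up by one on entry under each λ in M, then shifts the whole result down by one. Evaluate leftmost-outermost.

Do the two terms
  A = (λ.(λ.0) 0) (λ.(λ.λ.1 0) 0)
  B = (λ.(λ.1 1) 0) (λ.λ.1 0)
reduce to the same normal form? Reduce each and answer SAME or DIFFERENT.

Term A:
  start: (λ.(λ.0) 0) (λ.(λ.λ.1 0) 0)
  step 1: (λ.0) (λ.(λ.λ.1 0) 0)
  step 2: λ.(λ.λ.1 0) 0
  step 3: λ.λ.1 0

Term B:
  start: (λ.(λ.1 1) 0) (λ.λ.1 0)
  step 1: (λ.(λ.λ.1 0) (λ.λ.1 0)) (λ.λ.1 0)
  step 2: (λ.λ.1 0) (λ.λ.1 0)
  step 3: λ.(λ.λ.1 0) 0
  step 4: λ.λ.1 0

Answer: SAME — A ⇓ λ.λ.1 0, B ⇓ λ.λ.1 0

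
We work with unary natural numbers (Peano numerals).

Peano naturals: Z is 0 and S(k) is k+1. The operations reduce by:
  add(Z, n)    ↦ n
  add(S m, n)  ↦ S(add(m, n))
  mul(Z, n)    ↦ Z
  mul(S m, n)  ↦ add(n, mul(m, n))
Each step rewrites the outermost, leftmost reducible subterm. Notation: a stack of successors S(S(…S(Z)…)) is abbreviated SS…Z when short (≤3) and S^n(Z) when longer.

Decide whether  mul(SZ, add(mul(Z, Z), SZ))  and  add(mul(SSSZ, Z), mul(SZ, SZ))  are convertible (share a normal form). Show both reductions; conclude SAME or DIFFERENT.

Term A:
  start: mul(SZ, add(mul(Z, Z), SZ))
  step 1: add(add(mul(Z, Z), SZ), mul(Z, add(mul(Z, Z), SZ)))
  step 2: add(add(Z, SZ), mul(Z, add(mul(Z, Z), SZ)))
  step 3: add(SZ, mul(Z, add(mul(Z, Z), SZ)))
  step 4: S(add(Z, mul(Z, add(mul(Z, Z), SZ))))
  step 5: S(mul(Z, add(mul(Z, Z), SZ)))
  step 6: SZ

Term B:
  start: add(mul(SSSZ, Z), mul(SZ, SZ))
  step 1: add(add(Z, mul(SSZ, Z)), mul(SZ, SZ))
  step 2: add(mul(SSZ, Z), mul(SZ, SZ))
  step 3: add(add(Z, mul(SZ, Z)), mul(SZ, SZ))
  step 4: add(mul(SZ, Z), mul(SZ, SZ))
  step 5: add(add(Z, mul(Z, Z)), mul(SZ, SZ))
  step 6: add(mul(Z, Z), mul(SZ, SZ))
  step 7: add(Z, mul(SZ, SZ))
  step 8: mul(SZ, SZ)
  step 9: add(SZ, mul(Z, SZ))
  step 10: S(add(Z, mul(Z, SZ)))
  step 11: S(mul(Z, SZ))
  step 12: SZ

Answer: SAME — A ⇓ SZ, B ⇓ SZ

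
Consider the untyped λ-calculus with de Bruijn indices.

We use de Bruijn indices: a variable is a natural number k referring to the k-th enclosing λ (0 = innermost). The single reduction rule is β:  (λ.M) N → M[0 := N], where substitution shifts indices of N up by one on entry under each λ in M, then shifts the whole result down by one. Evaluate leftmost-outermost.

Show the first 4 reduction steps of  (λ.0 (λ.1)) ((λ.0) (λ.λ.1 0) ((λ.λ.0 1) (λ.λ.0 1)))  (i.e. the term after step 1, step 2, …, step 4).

  start: (λ.0 (λ.1)) ((λ.0) (λ.λ.1 0) ((λ.λ.0 1) (λ.λ.0 1)))
  [1] (λ.0) (λ.λ.1 0) ((λ.λ.0 1) (λ.λ.0 1)) (λ.(λ.0) (λ.λ.1 0) ((λ.λ.0 1) (λ.λ.0 1)))
  [2] (λ.λ.1 0) ((λ.λ.0 1) (λ.λ.0 1)) (λ.(λ.0) (λ.λ.1 0) ((λ.λ.0 1) (λ.λ.0 1)))
  [3] (λ.(λ.λ.0 1) (λ.λ.0 1) 0) (λ.(λ.0) (λ.λ.1 0) ((λ.λ.0 1) (λ.λ.0 1)))
  [4] (λ.λ.0 1) (λ.λ.0 1) (λ.(λ.0) (λ.λ.1 0) ((λ.λ.0 1) (λ.λ.0 1)))

Answer: after 4 steps: (λ.λ.0 1) (λ.λ.0 1) (λ.(λ.0) (λ.λ.1 0) ((λ.λ.0 1) (λ.λ.0 1)))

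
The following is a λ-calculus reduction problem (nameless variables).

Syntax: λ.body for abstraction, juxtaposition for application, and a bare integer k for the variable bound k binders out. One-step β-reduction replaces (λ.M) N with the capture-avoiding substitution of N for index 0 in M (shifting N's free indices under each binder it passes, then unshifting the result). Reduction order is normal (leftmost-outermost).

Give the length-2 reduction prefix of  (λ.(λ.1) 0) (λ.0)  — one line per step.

  start: (λ.(λ.1) 0) (λ.0)
  step 1: (λ.λ.0) (λ.0)
  step 2: λ.0

Answer: after 2 steps: λ.0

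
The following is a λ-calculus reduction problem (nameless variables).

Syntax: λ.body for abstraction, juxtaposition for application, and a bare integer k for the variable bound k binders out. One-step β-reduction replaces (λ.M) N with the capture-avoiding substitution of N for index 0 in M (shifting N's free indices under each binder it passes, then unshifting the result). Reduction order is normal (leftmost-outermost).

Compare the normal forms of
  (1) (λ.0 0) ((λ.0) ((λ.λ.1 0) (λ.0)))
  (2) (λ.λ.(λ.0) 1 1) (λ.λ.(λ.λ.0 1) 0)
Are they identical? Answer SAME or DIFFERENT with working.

Term A:
  start: (λ.0 0) ((λ.0) ((λ.λ.1 0) (λ.0)))
  step 1: (λ.0) ((λ.λ.1 0) (λ.0)) ((λ.0) ((λ.λ.1 0) (λ.0)))
  step 2: (λ.λ.1 0) (λ.0) ((λ.0) ((λ.λ.1 0) (λ.0)))
  step 3: (λ.(λ.0) 0) ((λ.0) ((λ.λ.1 0) (λ.0)))
  step 4: (λ.0) ((λ.0) ((λ.λ.1 0) (λ.0)))
  step 5: (λ.0) ((λ.λ.1 0) (λ.0))
  step 6: (λ.λ.1 0) (λ.0)
  step 7: λ.(λ.0) 0
  step 8: λ.0

Term B:
  start: (λ.λ.(λ.0) 1 1) (λ.λ.(λ.λ.0 1) 0)
  step 1: λ.(λ.0) (λ.λ.(λ.λ.0 1) 0) (λ.λ.(λ.λ.0 1) 0)
  step 2: λ.(λ.λ.(λ.λ.0 1) 0) (λ.λ.(λ.λ.0 1) 0)
  step 3: λ.λ.(λ.λ.0 1) 0
  step 4: λ.λ.λ.0 1

Answer: DIFFERENT — A ⇓ λ.0, B ⇓ λ.λ.λ.0 1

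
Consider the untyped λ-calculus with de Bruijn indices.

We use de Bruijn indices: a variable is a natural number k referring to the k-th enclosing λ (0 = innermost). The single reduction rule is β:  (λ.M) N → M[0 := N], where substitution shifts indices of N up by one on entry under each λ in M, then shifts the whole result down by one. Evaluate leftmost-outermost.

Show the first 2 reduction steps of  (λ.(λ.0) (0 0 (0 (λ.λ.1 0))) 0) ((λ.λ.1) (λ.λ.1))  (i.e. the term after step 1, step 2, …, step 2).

Answer: after 2 steps: (λ.λ.1) (λ.λ.1) ((λ.λ.1) (λ.λ.1)) ((λ.λ.1) (λ.λ.1) (λ.λ.1 0)) ((λ.λ.1) (λ.λ.1))

Reduction:
  start: (λ.(λ.0) (0 0 (0 (λ.λ.1 0))) 0) ((λ.λ.1) (λ.λ.1))
  [1] (λ.0) ((λ.λ.1) (λ.λ.1) ((λ.λ.1) (λ.λ.1)) ((λ.λ.1) (λ.λ.1) (λ.λ.1 0))) ((λ.λ.1) (λ.λ.1))
  [2] (λ.λ.1) (λ.λ.1) ((λ.λ.1) (λ.λ.1)) ((λ.λ.1) (λ.λ.1) (λ.λ.1 0)) ((λ.λ.1) (λ.λ.1))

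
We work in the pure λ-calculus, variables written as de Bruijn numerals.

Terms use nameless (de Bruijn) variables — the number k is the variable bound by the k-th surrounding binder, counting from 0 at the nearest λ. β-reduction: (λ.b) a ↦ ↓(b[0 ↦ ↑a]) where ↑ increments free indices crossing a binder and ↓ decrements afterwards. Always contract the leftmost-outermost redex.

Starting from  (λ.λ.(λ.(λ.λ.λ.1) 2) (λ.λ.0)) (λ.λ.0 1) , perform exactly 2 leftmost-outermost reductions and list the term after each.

  start: (λ.λ.(λ.(λ.λ.λ.1) 2) (λ.λ.0)) (λ.λ.0 1)
  →1  λ.(λ.(λ.λ.λ.1) (λ.λ.0 1)) (λ.λ.0)
  →2  λ.(λ.λ.λ.1) (λ.λ.0 1)

Answer: after 2 steps: λ.(λ.λ.λ.1) (λ.λ.0 1)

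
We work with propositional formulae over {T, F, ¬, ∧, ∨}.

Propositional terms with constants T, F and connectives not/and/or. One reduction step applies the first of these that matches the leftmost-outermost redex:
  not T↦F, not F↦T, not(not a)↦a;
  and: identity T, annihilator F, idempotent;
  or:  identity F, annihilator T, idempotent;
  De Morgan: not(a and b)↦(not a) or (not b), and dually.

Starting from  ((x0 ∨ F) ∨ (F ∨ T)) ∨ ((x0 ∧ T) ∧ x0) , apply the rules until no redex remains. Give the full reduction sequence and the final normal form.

Answer: normal form = T  (in 4 steps)

Reduction:
  start: ((x0 ∨ F) ∨ (F ∨ T)) ∨ ((x0 ∧ T) ∧ x0)
  [1] (x0 ∨ (F ∨ T)) ∨ ((x0 ∧ T) ∧ x0)
  [2] (x0 ∨ T) ∨ ((x0 ∧ T) ∧ x0)
  [3] T ∨ ((x0 ∧ T) ∧ x0)
  [4] T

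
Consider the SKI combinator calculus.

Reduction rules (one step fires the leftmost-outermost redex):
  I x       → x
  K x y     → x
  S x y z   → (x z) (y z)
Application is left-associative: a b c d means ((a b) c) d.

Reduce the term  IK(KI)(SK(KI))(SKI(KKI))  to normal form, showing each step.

Answer: normal form = I  (in 3 steps)

Derivation:
  start: IK(KI)(SK(KI))(SKI(KKI))
  →1  K(KI)(SK(KI))(SKI(KKI))
  →2  KI(SKI(KKI))
  →3  I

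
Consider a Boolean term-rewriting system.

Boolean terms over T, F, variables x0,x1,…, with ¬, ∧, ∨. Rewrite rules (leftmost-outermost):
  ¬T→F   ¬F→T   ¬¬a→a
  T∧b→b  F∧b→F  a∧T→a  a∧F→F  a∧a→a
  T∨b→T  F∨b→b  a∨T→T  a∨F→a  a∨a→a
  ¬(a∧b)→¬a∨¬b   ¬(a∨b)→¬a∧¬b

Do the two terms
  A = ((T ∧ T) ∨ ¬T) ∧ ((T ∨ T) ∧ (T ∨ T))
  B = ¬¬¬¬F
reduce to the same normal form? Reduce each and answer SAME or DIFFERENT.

Term A:
  start: ((T ∧ T) ∨ ¬T) ∧ ((T ∨ T) ∧ (T ∨ T))
  →1  (T ∨ ¬T) ∧ ((T ∨ T) ∧ (T ∨ T))
  →2  T ∧ ((T ∨ T) ∧ (T ∨ T))
  →3  (T ∨ T) ∧ (T ∨ T)
  →4  T ∨ T
  →5  T

Term B:
  start: ¬¬¬¬F
  →1  ¬¬F
  →2  F

Answer: DIFFERENT — A ⇓ T, B ⇓ F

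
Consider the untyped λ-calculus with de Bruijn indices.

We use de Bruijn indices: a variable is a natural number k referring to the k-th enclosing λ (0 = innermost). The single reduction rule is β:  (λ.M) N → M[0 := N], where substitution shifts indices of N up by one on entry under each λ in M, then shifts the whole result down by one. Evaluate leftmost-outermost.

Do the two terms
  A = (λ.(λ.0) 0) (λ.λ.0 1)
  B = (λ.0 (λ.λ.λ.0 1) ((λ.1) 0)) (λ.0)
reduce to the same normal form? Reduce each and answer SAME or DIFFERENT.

Term A:
  start: (λ.(λ.0) 0) (λ.λ.0 1)
  step 1: (λ.0) (λ.λ.0 1)
  step 2: λ.λ.0 1

Term B:
  start: (λ.0 (λ.λ.λ.0 1) ((λ.1) 0)) (λ.0)
  step 1: (λ.0) (λ.λ.λ.0 1) ((λ.λ.0) (λ.0))
  step 2: (λ.λ.λ.0 1) ((λ.λ.0) (λ.0))
  step 3: λ.λ.0 1

Answer: SAME — A ⇓ λ.λ.0 1, B ⇓ λ.λ.0 1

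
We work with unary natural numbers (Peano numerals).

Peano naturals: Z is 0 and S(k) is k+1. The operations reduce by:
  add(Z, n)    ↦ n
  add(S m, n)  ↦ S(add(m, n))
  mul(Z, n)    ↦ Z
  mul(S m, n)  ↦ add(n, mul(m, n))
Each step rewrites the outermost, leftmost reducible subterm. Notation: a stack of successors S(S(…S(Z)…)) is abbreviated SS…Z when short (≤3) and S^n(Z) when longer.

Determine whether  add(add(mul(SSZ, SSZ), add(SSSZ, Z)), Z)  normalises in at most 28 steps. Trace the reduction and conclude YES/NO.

Answer: YES — reaches normal form S^7(Z) in 26 ≤ 28 steps

Working:
  start: add(add(mul(SSZ, SSZ), add(SSSZ, Z)), Z)
  step 1: add(add(add(SSZ, mul(SZ, SSZ)), add(SSSZ, Z)), Z)
  step 2: add(add(S(add(SZ, mul(SZ, SSZ))), add(SSSZ, Z)), Z)
  step 3: add(S(add(add(SZ, mul(SZ, SSZ)), add(SSSZ, Z))), Z)
  step 4: S(add(add(add(SZ, mul(SZ, SSZ)), add(SSSZ, Z)), Z))
  step 5: S(add(add(S(add(Z, mul(SZ, SSZ))), add(SSSZ, Z)), Z))
  step 6: S(add(S(add(add(Z, mul(SZ, SSZ)), add(SSSZ, Z))), Z))
  step 7: S(S(add(add(add(Z, mul(SZ, SSZ)), add(SSSZ, Z)), Z)))
  step 8: S(S(add(add(mul(SZ, SSZ), add(SSSZ, Z)), Z)))
  step 9: S(S(add(add(add(SSZ, mul(Z, SSZ)), add(SSSZ, Z)), Z)))
  step 10: S(S(add(add(S(add(SZ, mul(Z, SSZ))), add(SSSZ, Z)), Z)))
  step 11: S(S(add(S(add(add(SZ, mul(Z, SSZ)), add(SSSZ, Z))), Z)))
  step 12: S(S(S(add(add(add(SZ, mul(Z, SSZ)), add(SSSZ, Z)), Z))))
  step 13: S(S(S(add(add(S(add(Z, mul(Z, SSZ))), add(SSSZ, Z)), Z))))
  step 14: S(S(S(add(S(add(add(Z, mul(Z, SSZ)), add(SSSZ, Z))), Z))))
  step 15: S(S(S(S(add(add(add(Z, mul(Z, SSZ)), add(SSSZ, Z)), Z)))))
  step 16: S(S(S(S(add(add(mul(Z, SSZ), add(SSSZ, Z)), Z)))))
  step 17: S(S(S(S(add(add(Z, add(SSSZ, Z)), Z)))))
  step 18: S(S(S(S(add(add(SSSZ, Z), Z)))))
  step 19: S(S(S(S(add(S(add(SSZ, Z)), Z)))))
  step 20: S(S(S(S(S(add(add(SSZ, Z), Z))))))
  step 21: S(S(S(S(S(add(S(add(SZ, Z)), Z))))))
  step 22: S(S(S(S(S(S(add(add(SZ, Z), Z)))))))
  step 23: S(S(S(S(S(S(add(S(add(Z, Z)), Z)))))))
  step 24: S(S(S(S(S(S(S(add(add(Z, Z), Z))))))))
  step 25: S(S(S(S(S(S(S(add(Z, Z))))))))
  step 26: S^7(Z)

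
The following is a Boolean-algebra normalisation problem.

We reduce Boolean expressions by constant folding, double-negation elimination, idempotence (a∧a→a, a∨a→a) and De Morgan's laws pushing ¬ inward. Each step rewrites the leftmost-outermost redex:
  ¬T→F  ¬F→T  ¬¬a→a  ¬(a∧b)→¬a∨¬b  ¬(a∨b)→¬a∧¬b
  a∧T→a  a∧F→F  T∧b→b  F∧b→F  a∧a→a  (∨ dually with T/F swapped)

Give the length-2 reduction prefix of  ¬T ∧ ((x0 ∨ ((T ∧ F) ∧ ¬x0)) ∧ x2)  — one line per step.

  start: ¬T ∧ ((x0 ∨ ((T ∧ F) ∧ ¬x0)) ∧ x2)
  →1  F ∧ ((x0 ∨ ((T ∧ F) ∧ ¬x0)) ∧ x2)
  →2  F

Answer: after 2 steps: F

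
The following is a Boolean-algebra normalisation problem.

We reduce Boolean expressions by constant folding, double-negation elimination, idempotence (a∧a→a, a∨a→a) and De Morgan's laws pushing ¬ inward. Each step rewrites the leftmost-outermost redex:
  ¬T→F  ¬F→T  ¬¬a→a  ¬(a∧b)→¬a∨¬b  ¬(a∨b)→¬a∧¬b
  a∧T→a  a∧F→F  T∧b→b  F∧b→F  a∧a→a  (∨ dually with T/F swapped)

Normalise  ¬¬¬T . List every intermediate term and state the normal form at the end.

Answer: normal form = F  (in 2 steps)

Working:
  start: ¬¬¬T
  →1  ¬T
  →2  F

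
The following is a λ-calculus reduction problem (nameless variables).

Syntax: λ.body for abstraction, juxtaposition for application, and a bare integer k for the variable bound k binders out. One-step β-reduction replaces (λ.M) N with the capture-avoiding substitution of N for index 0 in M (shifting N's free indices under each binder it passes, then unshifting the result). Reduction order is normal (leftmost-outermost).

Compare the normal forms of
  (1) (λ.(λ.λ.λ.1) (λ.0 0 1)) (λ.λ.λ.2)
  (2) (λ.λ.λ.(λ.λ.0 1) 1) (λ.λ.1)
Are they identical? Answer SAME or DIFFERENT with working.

Answer: DIFFERENT — A ⇓ λ.λ.1, B ⇓ λ.λ.λ.0 2

Working:
Term A:
  start: (λ.(λ.λ.λ.1) (λ.0 0 1)) (λ.λ.λ.2)
  [1] (λ.λ.λ.1) (λ.0 0 (λ.λ.λ.2))
  [2] λ.λ.1

Term B:
  start: (λ.λ.λ.(λ.λ.0 1) 1) (λ.λ.1)
  [1] λ.λ.(λ.λ.0 1) 1
  [2] λ.λ.λ.0 2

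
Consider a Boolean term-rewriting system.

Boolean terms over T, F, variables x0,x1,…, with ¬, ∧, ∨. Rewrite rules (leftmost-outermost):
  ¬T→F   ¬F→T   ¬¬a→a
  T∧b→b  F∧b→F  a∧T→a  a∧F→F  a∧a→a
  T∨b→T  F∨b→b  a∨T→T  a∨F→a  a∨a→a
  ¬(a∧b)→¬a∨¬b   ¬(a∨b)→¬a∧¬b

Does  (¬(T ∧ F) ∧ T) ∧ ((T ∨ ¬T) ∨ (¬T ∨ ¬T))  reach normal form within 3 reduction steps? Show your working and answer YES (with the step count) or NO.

Answer: NO — after 3 steps the term is (F ∨ ¬F) ∧ ((T ∨ ¬T) ∨ (¬T ∨ ¬T)), not yet normal

Reduction:
  start: (¬(T ∧ F) ∧ T) ∧ ((T ∨ ¬T) ∨ (¬T ∨ ¬T))
  →1  ¬(T ∧ F) ∧ ((T ∨ ¬T) ∨ (¬T ∨ ¬T))
  →2  (¬T ∨ ¬F) ∧ ((T ∨ ¬T) ∨ (¬T ∨ ¬T))
  →3  (F ∨ ¬F) ∧ ((T ∨ ¬T) ∨ (¬T ∨ ¬T))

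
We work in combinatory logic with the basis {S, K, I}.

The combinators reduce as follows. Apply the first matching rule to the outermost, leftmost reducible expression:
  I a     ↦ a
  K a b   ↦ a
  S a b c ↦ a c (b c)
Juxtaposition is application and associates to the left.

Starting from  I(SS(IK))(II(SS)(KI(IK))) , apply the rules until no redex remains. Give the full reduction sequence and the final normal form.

  start: I(SS(IK))(II(SS)(KI(IK)))
  [1] SS(IK)(II(SS)(KI(IK)))
  [2] S(II(SS)(KI(IK)))(IK(II(SS)(KI(IK))))
  [3] S(I(SS)(KI(IK)))(IK(II(SS)(KI(IK))))
  [4] S(SS(KI(IK)))(IK(II(SS)(KI(IK))))
  [5] S(SSI)(IK(II(SS)(KI(IK))))
  [6] S(SSI)(K(II(SS)(KI(IK))))
  [7] S(SSI)(K(I(SS)(KI(IK))))
  [8] S(SSI)(K(SS(KI(IK))))
  [9] S(SSI)(K(SSI))

Answer: normal form = S(SSI)(K(SSI))  (in 9 steps)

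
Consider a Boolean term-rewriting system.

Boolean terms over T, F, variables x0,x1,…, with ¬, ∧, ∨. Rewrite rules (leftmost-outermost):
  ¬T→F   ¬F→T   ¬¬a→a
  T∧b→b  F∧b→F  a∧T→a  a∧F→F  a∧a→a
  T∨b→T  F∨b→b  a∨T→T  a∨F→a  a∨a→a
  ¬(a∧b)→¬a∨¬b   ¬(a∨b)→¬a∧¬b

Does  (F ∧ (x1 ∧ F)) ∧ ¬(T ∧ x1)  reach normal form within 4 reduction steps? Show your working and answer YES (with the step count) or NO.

  start: (F ∧ (x1 ∧ F)) ∧ ¬(T ∧ x1)
  →1  F ∧ ¬(T ∧ x1)
  →2  F

Answer: YES — reaches normal form F in 2 ≤ 4 steps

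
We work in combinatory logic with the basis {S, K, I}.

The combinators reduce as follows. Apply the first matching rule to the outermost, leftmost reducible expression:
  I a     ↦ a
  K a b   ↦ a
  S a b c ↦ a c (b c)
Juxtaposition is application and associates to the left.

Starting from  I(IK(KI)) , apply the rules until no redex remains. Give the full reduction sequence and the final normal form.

  start: I(IK(KI))
  →1  IK(KI)
  →2  K(KI)

Answer: normal form = K(KI)  (in 2 steps)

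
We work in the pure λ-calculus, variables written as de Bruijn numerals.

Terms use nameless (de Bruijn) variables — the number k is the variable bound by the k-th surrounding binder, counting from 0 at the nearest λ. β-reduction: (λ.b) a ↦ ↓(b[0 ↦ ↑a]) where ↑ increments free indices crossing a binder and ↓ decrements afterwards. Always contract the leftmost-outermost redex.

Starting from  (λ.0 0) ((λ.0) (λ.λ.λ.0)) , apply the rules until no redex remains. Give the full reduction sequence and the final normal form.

  start: (λ.0 0) ((λ.0) (λ.λ.λ.0))
  [1] (λ.0) (λ.λ.λ.0) ((λ.0) (λ.λ.λ.0))
  [2] (λ.λ.λ.0) ((λ.0) (λ.λ.λ.0))
  [3] λ.λ.0

Answer: normal form = λ.λ.0  (in 3 steps)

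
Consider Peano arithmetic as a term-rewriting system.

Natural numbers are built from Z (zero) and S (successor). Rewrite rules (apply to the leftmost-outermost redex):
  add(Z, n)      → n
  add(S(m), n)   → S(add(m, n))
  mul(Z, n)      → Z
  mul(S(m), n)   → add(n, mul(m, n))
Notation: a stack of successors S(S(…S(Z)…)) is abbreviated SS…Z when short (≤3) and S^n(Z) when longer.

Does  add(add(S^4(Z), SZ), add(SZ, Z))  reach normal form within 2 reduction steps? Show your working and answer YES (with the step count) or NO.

  start: add(add(S^4(Z), SZ), add(SZ, Z))
  step 1: add(S(add(SSSZ, SZ)), add(SZ, Z))
  step 2: S(add(add(SSSZ, SZ), add(SZ, Z)))

Answer: NO — after 2 steps the term is S(add(add(SSSZ, SZ), add(SZ, Z))), not yet normal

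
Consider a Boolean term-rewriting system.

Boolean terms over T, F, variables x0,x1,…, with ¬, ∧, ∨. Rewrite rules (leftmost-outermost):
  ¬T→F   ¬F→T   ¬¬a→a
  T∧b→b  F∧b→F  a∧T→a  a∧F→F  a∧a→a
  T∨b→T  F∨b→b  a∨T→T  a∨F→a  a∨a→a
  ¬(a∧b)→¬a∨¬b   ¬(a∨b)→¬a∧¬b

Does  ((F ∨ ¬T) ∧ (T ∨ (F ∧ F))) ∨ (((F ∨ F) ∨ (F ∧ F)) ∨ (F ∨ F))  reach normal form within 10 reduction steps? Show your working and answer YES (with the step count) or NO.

Answer: YES — reaches normal form F in 9 ≤ 10 steps

Derivation:
  start: ((F ∨ ¬T) ∧ (T ∨ (F ∧ F))) ∨ (((F ∨ F) ∨ (F ∧ F)) ∨ (F ∨ F))
  [1] (¬T ∧ (T ∨ (F ∧ F))) ∨ (((F ∨ F) ∨ (F ∧ F)) ∨ (F ∨ F))
  [2] (F ∧ (T ∨ (F ∧ F))) ∨ (((F ∨ F) ∨ (F ∧ F)) ∨ (F ∨ F))
  [3] F ∨ (((F ∨ F) ∨ (F ∧ F)) ∨ (F ∨ F))
  [4] ((F ∨ F) ∨ (F ∧ F)) ∨ (F ∨ F)
  [5] (F ∨ (F ∧ F)) ∨ (F ∨ F)
  [6] (F ∧ F) ∨ (F ∨ F)
  [7] F ∨ (F ∨ F)
  [8] F ∨ F
  [9] F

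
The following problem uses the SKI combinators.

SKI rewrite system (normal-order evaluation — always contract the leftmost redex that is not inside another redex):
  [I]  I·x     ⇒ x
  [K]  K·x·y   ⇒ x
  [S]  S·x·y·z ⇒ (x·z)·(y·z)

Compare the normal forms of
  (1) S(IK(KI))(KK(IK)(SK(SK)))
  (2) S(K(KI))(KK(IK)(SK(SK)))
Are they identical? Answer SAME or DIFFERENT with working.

Answer: SAME — A ⇓ S(K(KI))(K(SK(SK))), B ⇓ S(K(KI))(K(SK(SK)))

Working:
Term A:
  start: S(IK(KI))(KK(IK)(SK(SK)))
  step 1: S(K(KI))(KK(IK)(SK(SK)))
  step 2: S(K(KI))(K(SK(SK)))

Term B:
  start: S(K(KI))(KK(IK)(SK(SK)))
  step 1: S(K(KI))(K(SK(SK)))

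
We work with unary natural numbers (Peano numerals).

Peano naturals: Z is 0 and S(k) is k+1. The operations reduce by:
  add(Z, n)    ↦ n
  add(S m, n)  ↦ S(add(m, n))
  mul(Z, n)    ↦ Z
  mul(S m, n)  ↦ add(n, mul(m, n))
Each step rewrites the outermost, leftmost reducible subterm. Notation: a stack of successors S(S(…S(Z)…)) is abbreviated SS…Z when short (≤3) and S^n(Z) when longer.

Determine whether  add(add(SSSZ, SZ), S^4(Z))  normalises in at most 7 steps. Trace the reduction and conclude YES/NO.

Answer: NO — after 7 steps the term is S(S(S(add(SZ, S^4(Z))))), not yet normal

Derivation:
  start: add(add(SSSZ, SZ), S^4(Z))
  →1  add(S(add(SSZ, SZ)), S^4(Z))
  →2  S(add(add(SSZ, SZ), S^4(Z)))
  →3  S(add(S(add(SZ, SZ)), S^4(Z)))
  →4  S(S(add(add(SZ, SZ), S^4(Z))))
  →5  S(S(add(S(add(Z, SZ)), S^4(Z))))
  →6  S(S(S(add(add(Z, SZ), S^4(Z)))))
  →7  S(S(S(add(SZ, S^4(Z)))))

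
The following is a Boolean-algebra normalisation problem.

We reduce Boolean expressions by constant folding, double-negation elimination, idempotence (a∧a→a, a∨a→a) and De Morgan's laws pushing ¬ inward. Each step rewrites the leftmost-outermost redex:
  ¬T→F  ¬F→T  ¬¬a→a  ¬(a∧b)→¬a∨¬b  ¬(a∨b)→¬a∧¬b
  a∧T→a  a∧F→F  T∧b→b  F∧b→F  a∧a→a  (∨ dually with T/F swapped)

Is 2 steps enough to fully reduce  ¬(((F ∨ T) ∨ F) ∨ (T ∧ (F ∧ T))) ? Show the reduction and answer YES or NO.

  start: ¬(((F ∨ T) ∨ F) ∨ (T ∧ (F ∧ T)))
  →1  ¬((F ∨ T) ∨ F) ∧ ¬(T ∧ (F ∧ T))
  →2  (¬(F ∨ T) ∧ ¬F) ∧ ¬(T ∧ (F ∧ T))

Answer: NO — after 2 steps the term is (¬(F ∨ T) ∧ ¬F) ∧ ¬(T ∧ (F ∧ T)), not yet normal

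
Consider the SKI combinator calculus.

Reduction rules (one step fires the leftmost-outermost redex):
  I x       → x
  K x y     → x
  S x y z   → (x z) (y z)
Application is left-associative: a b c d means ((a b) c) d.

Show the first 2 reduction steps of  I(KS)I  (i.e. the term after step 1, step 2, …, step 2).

  start: I(KS)I
  [1] KSI
  [2] S

Answer: after 2 steps: S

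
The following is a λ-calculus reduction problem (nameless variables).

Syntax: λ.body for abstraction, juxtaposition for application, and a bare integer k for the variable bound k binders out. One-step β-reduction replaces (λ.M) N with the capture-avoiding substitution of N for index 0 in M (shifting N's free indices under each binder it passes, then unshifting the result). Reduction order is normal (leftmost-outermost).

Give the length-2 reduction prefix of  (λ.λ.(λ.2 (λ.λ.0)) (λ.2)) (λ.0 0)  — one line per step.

  start: (λ.λ.(λ.2 (λ.λ.0)) (λ.2)) (λ.0 0)
  step 1: λ.(λ.(λ.0 0) (λ.λ.0)) (λ.λ.0 0)
  step 2: λ.(λ.0 0) (λ.λ.0)

Answer: after 2 steps: λ.(λ.0 0) (λ.λ.0)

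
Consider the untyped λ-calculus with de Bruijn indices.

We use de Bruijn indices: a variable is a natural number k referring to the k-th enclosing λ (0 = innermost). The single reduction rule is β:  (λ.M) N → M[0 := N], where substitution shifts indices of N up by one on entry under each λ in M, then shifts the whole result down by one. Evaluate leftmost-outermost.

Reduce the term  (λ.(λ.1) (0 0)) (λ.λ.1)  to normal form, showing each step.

Answer: normal form = λ.λ.1  (in 2 steps)

Working:
  start: (λ.(λ.1) (0 0)) (λ.λ.1)
  step 1: (λ.λ.λ.1) ((λ.λ.1) (λ.λ.1))
  step 2: λ.λ.1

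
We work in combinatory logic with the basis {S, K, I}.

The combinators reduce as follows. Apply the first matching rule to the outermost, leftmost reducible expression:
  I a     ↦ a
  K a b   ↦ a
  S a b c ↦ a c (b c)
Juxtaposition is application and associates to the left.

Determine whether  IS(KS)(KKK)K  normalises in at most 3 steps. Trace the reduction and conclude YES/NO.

  start: IS(KS)(KKK)K
  →1  S(KS)(KKK)K
  →2  KSK(KKKK)
  →3  S(KKKK)

Answer: NO — after 3 steps the term is S(KKKK), not yet normal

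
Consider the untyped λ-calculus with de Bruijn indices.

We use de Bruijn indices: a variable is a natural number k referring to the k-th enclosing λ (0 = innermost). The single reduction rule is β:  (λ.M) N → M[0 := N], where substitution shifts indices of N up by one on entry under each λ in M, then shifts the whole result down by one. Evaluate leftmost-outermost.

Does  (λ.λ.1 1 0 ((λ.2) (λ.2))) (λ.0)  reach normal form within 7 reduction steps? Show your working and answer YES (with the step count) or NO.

  start: (λ.λ.1 1 0 ((λ.2) (λ.2))) (λ.0)
  step 1: λ.(λ.0) (λ.0) 0 ((λ.λ.0) (λ.λ.0))
  step 2: λ.(λ.0) 0 ((λ.λ.0) (λ.λ.0))
  step 3: λ.0 ((λ.λ.0) (λ.λ.0))
  step 4: λ.0 (λ.0)

Answer: YES — reaches normal form λ.0 (λ.0) in 4 ≤ 7 steps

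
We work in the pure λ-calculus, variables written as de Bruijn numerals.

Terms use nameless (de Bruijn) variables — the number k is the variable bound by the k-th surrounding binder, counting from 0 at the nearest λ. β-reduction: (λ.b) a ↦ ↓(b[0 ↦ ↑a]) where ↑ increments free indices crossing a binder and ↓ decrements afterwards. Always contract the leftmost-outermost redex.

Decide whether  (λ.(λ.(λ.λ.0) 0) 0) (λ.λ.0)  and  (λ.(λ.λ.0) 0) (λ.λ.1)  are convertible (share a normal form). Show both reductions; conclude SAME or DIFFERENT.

Term A:
  start: (λ.(λ.(λ.λ.0) 0) 0) (λ.λ.0)
  [1] (λ.(λ.λ.0) 0) (λ.λ.0)
  [2] (λ.λ.0) (λ.λ.0)
  [3] λ.0

Term B:
  start: (λ.(λ.λ.0) 0) (λ.λ.1)
  [1] (λ.λ.0) (λ.λ.1)
  [2] λ.0

Answer: SAME — A ⇓ λ.0, B ⇓ λ.0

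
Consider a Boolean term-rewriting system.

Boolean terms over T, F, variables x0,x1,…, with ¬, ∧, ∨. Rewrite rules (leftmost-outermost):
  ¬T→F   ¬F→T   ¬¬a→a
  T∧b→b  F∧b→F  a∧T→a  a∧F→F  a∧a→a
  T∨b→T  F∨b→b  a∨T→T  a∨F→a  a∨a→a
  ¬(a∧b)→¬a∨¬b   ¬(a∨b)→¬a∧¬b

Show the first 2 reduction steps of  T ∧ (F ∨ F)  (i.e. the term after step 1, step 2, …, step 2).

Answer: after 2 steps: F

Working:
  start: T ∧ (F ∨ F)
  →1  F ∨ F
  →2  F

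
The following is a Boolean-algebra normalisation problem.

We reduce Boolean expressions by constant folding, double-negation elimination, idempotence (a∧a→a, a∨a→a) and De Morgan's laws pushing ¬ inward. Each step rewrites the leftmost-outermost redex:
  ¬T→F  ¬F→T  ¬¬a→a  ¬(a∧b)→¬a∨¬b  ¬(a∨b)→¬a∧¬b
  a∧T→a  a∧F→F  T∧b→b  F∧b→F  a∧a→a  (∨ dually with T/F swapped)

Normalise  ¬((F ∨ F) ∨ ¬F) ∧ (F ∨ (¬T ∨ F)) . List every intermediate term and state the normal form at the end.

Answer: normal form = F  (in 7 steps)

Working:
  start: ¬((F ∨ F) ∨ ¬F) ∧ (F ∨ (¬T ∨ F))
  →1  (¬(F ∨ F) ∧ ¬¬F) ∧ (F ∨ (¬T ∨ F))
  →2  ((¬F ∧ ¬F) ∧ ¬¬F) ∧ (F ∨ (¬T ∨ F))
  →3  (¬F ∧ ¬¬F) ∧ (F ∨ (¬T ∨ F))
  →4  (T ∧ ¬¬F) ∧ (F ∨ (¬T ∨ F))
  →5  ¬¬F ∧ (F ∨ (¬T ∨ F))
  →6  F ∧ (F ∨ (¬T ∨ F))
  →7  F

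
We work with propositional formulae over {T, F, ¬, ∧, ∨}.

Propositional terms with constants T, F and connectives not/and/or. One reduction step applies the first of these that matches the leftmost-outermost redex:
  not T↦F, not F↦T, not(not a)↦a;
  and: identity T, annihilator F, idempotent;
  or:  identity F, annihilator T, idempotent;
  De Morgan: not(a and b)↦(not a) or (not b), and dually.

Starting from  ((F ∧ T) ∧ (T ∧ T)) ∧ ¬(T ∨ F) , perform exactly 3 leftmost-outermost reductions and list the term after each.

  start: ((F ∧ T) ∧ (T ∧ T)) ∧ ¬(T ∨ F)
  →1  (F ∧ (T ∧ T)) ∧ ¬(T ∨ F)
  →2  F ∧ ¬(T ∨ F)
  →3  F

Answer: after 3 steps: F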